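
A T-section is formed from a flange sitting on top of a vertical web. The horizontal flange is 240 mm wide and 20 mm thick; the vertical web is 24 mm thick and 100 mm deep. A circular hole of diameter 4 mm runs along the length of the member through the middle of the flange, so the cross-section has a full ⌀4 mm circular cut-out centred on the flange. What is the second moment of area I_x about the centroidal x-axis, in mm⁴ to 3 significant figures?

I_x ≈ 7.91 × 10⁶ mm⁴

Split into non-overlapping primitives; take the origin at the lower-left of the bounding box.
Flange: 240 × 20, A = 4 800 mm², y = 110 mm, Ī = 160 000 mm⁴.
Web: 24 × 100, A = 2 400 mm², y = 50 mm, Ī = 2 000 000 mm⁴.
Hole (subtracted): ⌀4, A = 12.566 mm², y = 110 mm, Ī = 12.566 mm⁴.
Centroid: ȳ = ΣA·y / ΣA = 89.965 mm.
Transfer each piece to the centroidal x-axis using Ī + A·d² with d = y − 89.965:
  flange: d = 20.035 mm → contributes +2 086 720 mm⁴
  web: d = -39.965 mm → contributes +5 833 289 mm⁴
  hole: d = 20.035 mm → contributes −5056.7 mm⁴
Total I = 7 914 952 mm⁴.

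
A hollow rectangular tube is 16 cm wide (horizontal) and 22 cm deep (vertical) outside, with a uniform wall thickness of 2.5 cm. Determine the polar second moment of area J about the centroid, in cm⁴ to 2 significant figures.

Treat the section as a set of non-overlapping primitives; coordinates are from the bounding-box lower-left.
Outer rectangle: 16 × 22, A = 352 cm², y = 11 cm, Ī = 14 197 cm⁴.
Inner void (subtracted): 11 × 17, A = 187 cm², y = 11 cm, Ī = 4 504 cm⁴.
By symmetry the centroid is at mid-height, ȳ = 11 cm.
All pieces are centred on the centroidal x-axis, so I = ΣĪ (holes subtracted) = 9 694 cm⁴.
Repeating about the centroidal y-axis gives I_y = 5 624 cm⁴.
Polar second moment: J = I_x + I_y = 15 318 cm⁴.

J ≈ 1.5 × 10⁴ cm⁴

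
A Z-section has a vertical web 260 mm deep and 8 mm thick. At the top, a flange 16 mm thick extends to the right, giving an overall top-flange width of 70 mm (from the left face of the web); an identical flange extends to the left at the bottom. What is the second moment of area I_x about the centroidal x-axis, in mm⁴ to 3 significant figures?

Split into non-overlapping primitives; take the origin at the lower-left of the bounding box.
Web: 8 × 260, A = 2 080 mm², y = 130 mm, Ī = 11 717 333 mm⁴.
Top flange (beyond web): 62 × 16, A = 992 mm², y = 252 mm, Ī = 21 163 mm⁴.
Bottom flange (beyond web): 62 × 16, A = 992 mm², y = 8 mm, Ī = 21 163 mm⁴.
Centroid: ȳ = ΣA·y / ΣA = 130 mm.
Transfer each piece to the centroidal x-axis using Ī + A·d² with d = y − 130:
  web: d = 0 mm → contributes +11 717 333 mm⁴
  top flange (beyond web): d = 122 mm → contributes +14 786 091 mm⁴
  bottom flange (beyond web): d = -122 mm → contributes +14 786 091 mm⁴
Total I = 41 289 515 mm⁴.

I_x ≈ 4.13 × 10⁷ mm⁴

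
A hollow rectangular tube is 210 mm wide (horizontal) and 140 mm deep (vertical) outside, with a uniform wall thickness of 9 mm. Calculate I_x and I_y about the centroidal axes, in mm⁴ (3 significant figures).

Break the section into simple shapes (no overlaps), measuring from the bottom-left corner of the bounding box.
Outer rectangle: 210 × 140, A = 29 400 mm², y = 70 mm, Ī = 48 020 000 mm⁴.
Inner void (subtracted): 192 × 122, A = 23 424 mm², y = 70 mm, Ī = 29 053 568 mm⁴.
By symmetry the centroid is at mid-height, ȳ = 70 mm.
All pieces are centred on the centroidal x-axis, so I = ΣĪ (holes subtracted) = 18 966 432 mm⁴.
Repeating about the centroidal y-axis gives I_y = 36 086 472 mm⁴.

I_x ≈ 1.90 × 10⁷ mm⁴, I_y ≈ 3.61 × 10⁷ mm⁴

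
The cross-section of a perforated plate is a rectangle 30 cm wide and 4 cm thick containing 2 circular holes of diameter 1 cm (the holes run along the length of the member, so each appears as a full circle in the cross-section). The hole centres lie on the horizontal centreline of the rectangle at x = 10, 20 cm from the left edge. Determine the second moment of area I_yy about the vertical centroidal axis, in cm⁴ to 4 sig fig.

I_yy ≈ 8961 cm⁴

Split into non-overlapping primitives; take the origin at the lower-left of the bounding box.
Plate: 30 × 4, A = 120 cm², x = 15 cm, Ī = 9 000 cm⁴.
Hole 1 (subtracted): ⌀1, A = 0.785398 cm², x = 10 cm, Ī = 0.0490874 cm⁴.
Hole 2 (subtracted): ⌀1, A = 0.785398 cm², x = 20 cm, Ī = 0.0490874 cm⁴.
By symmetry the centroid is at mid-width, x̄ = 15 cm.
Transfer each piece to the vertical centroidal axis using Ī + A·d² with d = x − 15:
  plate: d = 0 cm → contributes +9 000 cm⁴
  hole 1: d = -5 cm → contributes −19.684 cm⁴
  hole 2: d = 5 cm → contributes −19.684 cm⁴
Total I = 8960.63 cm⁴.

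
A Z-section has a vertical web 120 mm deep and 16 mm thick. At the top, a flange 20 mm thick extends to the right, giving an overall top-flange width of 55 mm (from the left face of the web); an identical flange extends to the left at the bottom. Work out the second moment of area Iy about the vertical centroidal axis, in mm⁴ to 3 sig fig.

Iy ≈ 1.42 × 10⁶ mm⁴

Split into non-overlapping primitives; take the origin at the lower-left of the bounding box.
Web: 16 × 120, A = 1 920 mm², x = 47 mm, Ī = 40 960 mm⁴.
Top flange (beyond web): 39 × 20, A = 780 mm², x = 74.5 mm, Ī = 98 865 mm⁴.
Bottom flange (beyond web): 39 × 20, A = 780 mm², x = 19.5 mm, Ī = 98 865 mm⁴.
Centroid: x̄ = ΣA·x / ΣA = 47 mm.
Transfer each piece to the vertical centroidal axis using Ī + A·d² with d = x − 47:
  web: d = 0 mm → contributes +40 960 mm⁴
  top flange (beyond web): d = 27.5 mm → contributes +688 740 mm⁴
  bottom flange (beyond web): d = -27.5 mm → contributes +688 740 mm⁴
Total I = 1 418 440 mm⁴.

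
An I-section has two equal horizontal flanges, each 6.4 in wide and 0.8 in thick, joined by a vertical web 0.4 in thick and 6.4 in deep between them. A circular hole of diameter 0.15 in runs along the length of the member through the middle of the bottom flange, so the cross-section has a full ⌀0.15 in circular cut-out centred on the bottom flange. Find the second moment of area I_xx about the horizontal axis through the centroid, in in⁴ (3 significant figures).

Treat the section as a set of non-overlapping primitives; coordinates are from the bounding-box lower-left.
Bottom flange: 6.4 × 0.8, A = 5.12 in², y = 0.4 in, Ī = 0.27307 in⁴.
Web: 0.4 × 6.4, A = 2.56 in², y = 4 in, Ī = 8.7381 in⁴.
Top flange: 6.4 × 0.8, A = 5.12 in², y = 7.6 in, Ī = 0.27307 in⁴.
Hole (subtracted): ⌀0.15, A = 0.017671 in², y = 0.4 in, Ī = 0.00002485 in⁴.
Centroid: ȳ = ΣA·y / ΣA = 4.005 in.
Transfer each piece to the horizontal axis through the centroid using Ī + A·d² with d = y − 4.005:
  bottom flange: d = -3.605 in → contributes +66.812 in⁴
  web: d = -0.004977 in → contributes +8.7382 in⁴
  top flange: d = 3.595 in → contributes +66.445 in⁴
  hole: d = -3.605 in → contributes −0.22968 in⁴
Total I = 141.77 in⁴.

I_xx ≈ 142 in⁴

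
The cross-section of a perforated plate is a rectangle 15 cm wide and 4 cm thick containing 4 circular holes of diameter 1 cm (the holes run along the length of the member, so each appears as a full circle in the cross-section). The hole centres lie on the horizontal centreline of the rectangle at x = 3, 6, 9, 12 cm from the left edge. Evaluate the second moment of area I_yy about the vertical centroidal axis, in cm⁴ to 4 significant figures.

I_yy ≈ 1089 cm⁴

Treat the section as a set of non-overlapping primitives; coordinates are from the bounding-box lower-left.
Plate: 15 × 4, A = 60 cm², x = 7.5 cm, Ī = 1 125 cm⁴.
Hole 1 (subtracted): ⌀1, A = 0.785398 cm², x = 3 cm, Ī = 0.0490874 cm⁴.
Hole 2 (subtracted): ⌀1, A = 0.785398 cm², x = 6 cm, Ī = 0.0490874 cm⁴.
Hole 3 (subtracted): ⌀1, A = 0.785398 cm², x = 9 cm, Ī = 0.0490874 cm⁴.
Hole 4 (subtracted): ⌀1, A = 0.785398 cm², x = 12 cm, Ī = 0.0490874 cm⁴.
By symmetry the centroid is at mid-width, x̄ = 7.5 cm.
Transfer each piece to the vertical centroidal axis using Ī + A·d² with d = x − 7.5:
  plate: d = 0 cm → contributes +1 125 cm⁴
  hole 1: d = -4.5 cm → contributes −15.9534 cm⁴
  hole 2: d = -1.5 cm → contributes −1.81623 cm⁴
  hole 3: d = 1.5 cm → contributes −1.81623 cm⁴
  hole 4: d = 4.5 cm → contributes −15.9534 cm⁴
Total I = 1089.46 cm⁴.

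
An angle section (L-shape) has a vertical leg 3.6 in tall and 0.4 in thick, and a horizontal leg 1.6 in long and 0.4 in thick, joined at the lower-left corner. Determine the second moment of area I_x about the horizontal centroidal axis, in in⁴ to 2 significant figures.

Decompose the section into non-overlapping parts with the origin at the bottom-left of its bounding rectangle.
Vertical leg: 0.4 × 3.6, A = 1.44 in², y = 1.8 in, Ī = 1.555 in⁴.
Horizontal leg (remainder): 1.2 × 0.4, A = 0.48 in², y = 0.2 in, Ī = 0.0064 in⁴.
Centroid: ȳ = ΣA·y / ΣA = 1.4 in.
Transfer each piece to the horizontal centroidal axis using Ī + A·d² with d = y − 1.4:
  vertical leg: d = 0.4 in → contributes +1.786 in⁴
  horizontal leg (remainder): d = -1.2 in → contributes +0.6976 in⁴
Total I = 2.483 in⁴.

I_x ≈ 2.5 in⁴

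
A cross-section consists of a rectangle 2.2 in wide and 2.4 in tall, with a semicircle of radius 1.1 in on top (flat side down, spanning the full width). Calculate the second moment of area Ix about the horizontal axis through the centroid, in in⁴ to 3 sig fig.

Break the section into simple shapes (no overlaps), measuring from the bottom-left corner of the bounding box.
Rectangular body: 2.2 × 2.4, A = 5.28 in², y = 1.2 in, Ī = 2.5344 in⁴.
Semicircular cap: semicircle r = 1.1, A = 1.9007 in², y = 2.8669 in, Ī = 0.1607 in⁴.
Centroid: ȳ = ΣA·y / ΣA = 1.6412 in.
Transfer each piece to the horizontal axis through the centroid using Ī + A·d² with d = y − 1.6412:
  rectangular body: d = -0.4412 in → contributes +3.5622 in⁴
  semicircular cap: d = 1.2257 in → contributes +3.0159 in⁴
Total I = 6.5781 in⁴.

Ix ≈ 6.58 in⁴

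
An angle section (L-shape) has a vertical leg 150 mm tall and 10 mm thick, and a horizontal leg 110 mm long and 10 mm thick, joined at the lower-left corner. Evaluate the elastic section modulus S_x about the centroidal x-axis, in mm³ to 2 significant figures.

Break the section into simple shapes (no overlaps), measuring from the bottom-left corner of the bounding box.
Vertical leg: 10 × 150, A = 1 500 mm², y = 75 mm, Ī = 2 812 500 mm⁴.
Horizontal leg (remainder): 100 × 10, A = 1 000 mm², y = 5 mm, Ī = 8 333 mm⁴.
Centroid: ȳ = ΣA·y / ΣA = 47 mm.
Transfer each piece to the centroidal x-axis using Ī + A·d² with d = y − 47:
  vertical leg: d = 28 mm → contributes +3 988 500 mm⁴
  horizontal leg (remainder): d = -42 mm → contributes +1 772 333 mm⁴
Total I = 5 760 833 mm⁴.
Extreme fibre distance c = 103 mm; S = I/c = 55 930 mm³.

S_x ≈ 5.6 × 10⁴ mm³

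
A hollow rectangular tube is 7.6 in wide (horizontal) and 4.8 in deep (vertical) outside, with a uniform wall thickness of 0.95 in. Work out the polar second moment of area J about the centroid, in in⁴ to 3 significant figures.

Treat the section as a set of non-overlapping primitives; coordinates are from the bounding-box lower-left.
Outer rectangle: 7.6 × 4.8, A = 36.48 in², y = 2.4 in, Ī = 70.042 in⁴.
Inner void (subtracted): 5.7 × 2.9, A = 16.53 in², y = 2.4 in, Ī = 11.585 in⁴.
By symmetry the centroid is at mid-height, ȳ = 2.4 in.
All pieces are centred on the centroidal x-axis, so I = ΣĪ (holes subtracted) = 58.457 in⁴.
Repeating about the centroidal y-axis gives I_y = 130.84 in⁴.
Polar second moment: J = I_x + I_y = 189.29 in⁴.

J ≈ 189 in⁴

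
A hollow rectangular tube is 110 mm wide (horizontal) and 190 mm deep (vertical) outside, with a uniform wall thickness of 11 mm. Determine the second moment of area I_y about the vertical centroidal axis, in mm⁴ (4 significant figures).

Treat the section as a set of non-overlapping primitives; coordinates are from the bounding-box lower-left.
Outer rectangle: 110 × 190, A = 20 900 mm², x = 55 mm, Ī = 21 074 167 mm⁴.
Inner void (subtracted): 88 × 168, A = 14 784 mm², x = 55 mm, Ī = 9 540 608 mm⁴.
By symmetry the centroid is at mid-width, x̄ = 55 mm.
All pieces are centred on the vertical centroidal axis, so I = ΣĪ (holes subtracted) = 11 533 559 mm⁴.

I_y ≈ 1.153 × 10⁷ mm⁴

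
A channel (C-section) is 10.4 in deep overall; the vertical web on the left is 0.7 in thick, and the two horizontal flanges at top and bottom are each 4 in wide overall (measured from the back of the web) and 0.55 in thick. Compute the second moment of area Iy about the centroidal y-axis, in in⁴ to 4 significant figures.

Split into non-overlapping primitives; take the origin at the lower-left of the bounding box.
Web: 0.7 × 10.4, A = 7.28 in², x = 0.35 in, Ī = 0.297267 in⁴.
Top flange (beyond web): 3.3 × 0.55, A = 1.815 in², x = 2.35 in, Ī = 1.64711 in⁴.
Bottom flange (beyond web): 3.3 × 0.55, A = 1.815 in², x = 2.35 in, Ī = 1.64711 in⁴.
Centroid: x̄ = ΣA·x / ΣA = 1.01544 in.
Transfer each piece to the centroidal y-axis using Ī + A·d² with d = x − 1.01544:
  web: d = -0.665445 in → contributes +3.52097 in⁴
  top flange (beyond web): d = 1.33456 in → contributes +4.8797 in⁴
  bottom flange (beyond web): d = 1.33456 in → contributes +4.8797 in⁴
Total I = 13.2804 in⁴.

Iy ≈ 13.28 in⁴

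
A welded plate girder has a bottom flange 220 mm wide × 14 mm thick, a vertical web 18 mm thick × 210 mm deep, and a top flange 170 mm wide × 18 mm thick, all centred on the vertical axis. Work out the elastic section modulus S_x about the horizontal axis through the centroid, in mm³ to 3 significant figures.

Treat the section as a set of non-overlapping primitives; coordinates are from the bounding-box lower-left.
Bottom plate: 220 × 14, A = 3 080 mm², y = 7 mm, Ī = 50 307 mm⁴.
Web plate: 18 × 210, A = 3 780 mm², y = 119 mm, Ī = 13 891 500 mm⁴.
Top plate: 170 × 18, A = 3 060 mm², y = 233 mm, Ī = 82 620 mm⁴.
Centroid: ȳ = ΣA·y / ΣA = 119.39 mm.
Transfer each piece to the horizontal axis through the centroid using Ī + A·d² with d = y − 119.39:
  bottom plate: d = -112.39 mm → contributes +38 956 146 mm⁴
  web plate: d = -0.39113 mm → contributes +13 892 078 mm⁴
  top plate: d = 113.61 mm → contributes +39 577 965 mm⁴
Total I = 92 426 189 mm⁴.
Extreme fibre distance c = 122.61 mm; S = I/c = 753 830 mm³.

S_x ≈ 7.54 × 10⁵ mm³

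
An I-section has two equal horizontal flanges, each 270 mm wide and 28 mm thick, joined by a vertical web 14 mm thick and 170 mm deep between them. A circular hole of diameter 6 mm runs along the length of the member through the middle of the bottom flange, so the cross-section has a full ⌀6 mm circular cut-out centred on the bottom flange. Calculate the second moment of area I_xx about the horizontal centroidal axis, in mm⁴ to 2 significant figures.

I_xx ≈ 1.5 × 10⁸ mm⁴

Decompose the section into non-overlapping parts with the origin at the bottom-left of its bounding rectangle.
Bottom flange: 270 × 28, A = 7 560 mm², y = 14 mm, Ī = 493 920 mm⁴.
Web: 14 × 170, A = 2 380 mm², y = 113 mm, Ī = 5 731 833 mm⁴.
Top flange: 270 × 28, A = 7 560 mm², y = 212 mm, Ī = 493 920 mm⁴.
Hole (subtracted): ⌀6, A = 28.27 mm², y = 14 mm, Ī = 63.62 mm⁴.
Centroid: ȳ = ΣA·y / ΣA = 113.2 mm.
Transfer each piece to the horizontal centroidal axis using Ī + A·d² with d = y − 113.2:
  bottom flange: d = -99.16 mm → contributes +74 829 490 mm⁴
  web: d = -0.1602 mm → contributes +5 731 894 mm⁴
  top flange: d = 98.84 mm → contributes +74 349 858 mm⁴
  hole: d = -99.16 mm → contributes −278 078 mm⁴
Total I = 154 633 165 mm⁴.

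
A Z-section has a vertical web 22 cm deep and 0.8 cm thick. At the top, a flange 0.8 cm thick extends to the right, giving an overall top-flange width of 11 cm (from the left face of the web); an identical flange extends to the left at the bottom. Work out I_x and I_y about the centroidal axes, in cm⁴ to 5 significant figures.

Decompose the section into non-overlapping parts with the origin at the bottom-left of its bounding rectangle.
Web: 0.8 × 22, A = 17.6 cm², y = 11 cm, Ī = 709.8667 cm⁴.
Top flange (beyond web): 10.2 × 0.8, A = 8.16 cm², y = 21.6 cm, Ī = 0.4352 cm⁴.
Bottom flange (beyond web): 10.2 × 0.8, A = 8.16 cm², y = 0.4 cm, Ī = 0.4352 cm⁴.
Centroid: ȳ = ΣA·y / ΣA = 11 cm.
Transfer each piece to the centroidal x-axis using Ī + A·d² with d = y − 11:
  web: d = 0 cm → contributes +709.8667 cm⁴
  top flange (beyond web): d = 10.6 cm → contributes +917.2928 cm⁴
  bottom flange (beyond web): d = -10.6 cm → contributes +917.2928 cm⁴
Total I = 2544.452 cm⁴.
For the y-axis: x̄ = 10.6 cm.
Repeating about the centroidal y-axis gives I_y = 636.1131 cm⁴.

I_x ≈ 2544.5 cm⁴, I_y ≈ 636.11 cm⁴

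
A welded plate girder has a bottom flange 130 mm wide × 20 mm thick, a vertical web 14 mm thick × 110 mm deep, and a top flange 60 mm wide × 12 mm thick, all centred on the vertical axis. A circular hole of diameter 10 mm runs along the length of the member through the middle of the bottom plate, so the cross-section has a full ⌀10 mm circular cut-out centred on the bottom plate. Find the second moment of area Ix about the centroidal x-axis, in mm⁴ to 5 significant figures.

Break the section into simple shapes (no overlaps), measuring from the bottom-left corner of the bounding box.
Bottom plate: 130 × 20, A = 2 600 mm², y = 10 mm, Ī = 86666.67 mm⁴.
Web plate: 14 × 110, A = 1 540 mm², y = 75 mm, Ī = 1 552 833 mm⁴.
Top plate: 60 × 12, A = 720 mm², y = 136 mm, Ī = 8 640 mm⁴.
Hole (subtracted): ⌀10, A = 78.53982 mm², y = 10 mm, Ī = 490.8739 mm⁴.
Centroid: ȳ = ΣA·y / ΣA = 49.90831 mm.
Transfer each piece to the centroidal x-axis using Ī + A·d² with d = y − 49.90831:
  bottom plate: d = -39.90831 mm → contributes +4 227 617 mm⁴
  web plate: d = 25.09169 mm → contributes +2 522 406 mm⁴
  top plate: d = 86.09169 mm → contributes +5 345 121 mm⁴
  hole: d = -39.90831 mm → contributes −125579.1 mm⁴
Total I = 11 969 565 mm⁴.

Ix ≈ 1.1970 × 10⁷ mm⁴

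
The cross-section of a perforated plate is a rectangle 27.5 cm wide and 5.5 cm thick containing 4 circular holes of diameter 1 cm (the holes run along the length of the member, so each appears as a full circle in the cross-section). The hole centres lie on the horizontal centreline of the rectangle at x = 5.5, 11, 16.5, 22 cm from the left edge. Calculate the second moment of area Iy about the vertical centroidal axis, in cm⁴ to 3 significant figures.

Iy ≈ 9410 cm⁴

Decompose the section into non-overlapping parts with the origin at the bottom-left of its bounding rectangle.
Plate: 27.5 × 5.5, A = 151.25 cm², x = 13.75 cm, Ī = 9531.9 cm⁴.
Hole 1 (subtracted): ⌀1, A = 0.7854 cm², x = 5.5 cm, Ī = 0.049087 cm⁴.
Hole 2 (subtracted): ⌀1, A = 0.7854 cm², x = 11 cm, Ī = 0.049087 cm⁴.
Hole 3 (subtracted): ⌀1, A = 0.7854 cm², x = 16.5 cm, Ī = 0.049087 cm⁴.
Hole 4 (subtracted): ⌀1, A = 0.7854 cm², x = 22 cm, Ī = 0.049087 cm⁴.
By symmetry the centroid is at mid-width, x̄ = 13.75 cm.
Transfer each piece to the vertical centroidal axis using Ī + A·d² with d = x − 13.75:
  plate: d = 0 cm → contributes +9531.9 cm⁴
  hole 1: d = -8.25 cm → contributes −53.505 cm⁴
  hole 2: d = -2.75 cm → contributes −5.9887 cm⁴
  hole 3: d = 2.75 cm → contributes −5.9887 cm⁴
  hole 4: d = 8.25 cm → contributes −53.505 cm⁴
Total I = 9412.9 cm⁴.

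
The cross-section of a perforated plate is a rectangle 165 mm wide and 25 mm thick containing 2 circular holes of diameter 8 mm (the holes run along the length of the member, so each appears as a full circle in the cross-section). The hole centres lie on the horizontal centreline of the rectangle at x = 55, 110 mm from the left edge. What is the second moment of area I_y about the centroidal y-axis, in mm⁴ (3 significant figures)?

I_y ≈ 9.28 × 10⁶ mm⁴

Split into non-overlapping primitives; take the origin at the lower-left of the bounding box.
Plate: 165 × 25, A = 4 125 mm², x = 82.5 mm, Ī = 9 358 594 mm⁴.
Hole 1 (subtracted): ⌀8, A = 50.265 mm², x = 55 mm, Ī = 201.06 mm⁴.
Hole 2 (subtracted): ⌀8, A = 50.265 mm², x = 110 mm, Ī = 201.06 mm⁴.
By symmetry the centroid is at mid-width, x̄ = 82.5 mm.
Transfer each piece to the centroidal y-axis using Ī + A·d² with d = x − 82.5:
  plate: d = 0 mm → contributes +9 358 594 mm⁴
  hole 1: d = -27.5 mm → contributes −38 214 mm⁴
  hole 2: d = 27.5 mm → contributes −38 214 mm⁴
Total I = 9 282 165 mm⁴.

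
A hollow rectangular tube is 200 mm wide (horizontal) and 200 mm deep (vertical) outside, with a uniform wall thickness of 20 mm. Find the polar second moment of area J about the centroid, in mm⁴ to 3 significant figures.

Break the section into simple shapes (no overlaps), measuring from the bottom-left corner of the bounding box.
Outer rectangle: 200 × 200, A = 40 000 mm², y = 100 mm, Ī = 133 333 333 mm⁴.
Inner void (subtracted): 160 × 160, A = 25 600 mm², y = 100 mm, Ī = 54 613 333 mm⁴.
By symmetry the centroid is at mid-height, ȳ = 100 mm.
All pieces are centred on the centroidal x-axis, so I = ΣĪ (holes subtracted) = 78 720 000 mm⁴.
Repeating about the centroidal y-axis gives I_y = 78 720 000 mm⁴.
Polar second moment: J = I_x + I_y = 157 440 000 mm⁴.

J ≈ 1.57 × 10⁸ mm⁴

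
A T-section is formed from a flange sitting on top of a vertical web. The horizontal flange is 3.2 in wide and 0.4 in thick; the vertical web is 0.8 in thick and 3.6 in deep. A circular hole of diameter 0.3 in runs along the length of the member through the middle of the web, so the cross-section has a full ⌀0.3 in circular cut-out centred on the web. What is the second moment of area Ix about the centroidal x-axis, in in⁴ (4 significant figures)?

Decompose the section into non-overlapping parts with the origin at the bottom-left of its bounding rectangle.
Flange: 3.2 × 0.4, A = 1.28 in², y = 3.8 in, Ī = 0.0170667 in⁴.
Web: 0.8 × 3.6, A = 2.88 in², y = 1.8 in, Ī = 3.1104 in⁴.
Hole (subtracted): ⌀0.3, A = 0.0706858 in², y = 1.8 in, Ī = 0.000397608 in⁴.
Centroid: ȳ = ΣA·y / ΣA = 2.42602 in.
Transfer each piece to the centroidal x-axis using Ī + A·d² with d = y − 2.42602:
  flange: d = 1.37398 in → contributes +2.43347 in⁴
  web: d = -0.626022 in → contributes +4.23908 in⁴
  hole: d = -0.626022 in → contributes −0.0280996 in⁴
Total I = 6.64445 in⁴.

Ix ≈ 6.644 in⁴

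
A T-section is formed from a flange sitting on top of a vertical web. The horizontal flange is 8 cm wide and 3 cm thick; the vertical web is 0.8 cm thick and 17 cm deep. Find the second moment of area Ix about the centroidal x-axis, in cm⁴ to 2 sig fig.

Ix ≈ 1200 cm⁴

Treat the section as a set of non-overlapping primitives; coordinates are from the bounding-box lower-left.
Flange: 8 × 3, A = 24 cm², y = 18.5 cm, Ī = 18 cm⁴.
Web: 0.8 × 17, A = 13.6 cm², y = 8.5 cm, Ī = 327.5 cm⁴.
Centroid: ȳ = ΣA·y / ΣA = 14.88 cm.
Transfer each piece to the centroidal x-axis using Ī + A·d² with d = y − 14.88:
  flange: d = 3.617 cm → contributes +332 cm⁴
  web: d = -6.383 cm → contributes +881.6 cm⁴
Total I = 1 214 cm⁴.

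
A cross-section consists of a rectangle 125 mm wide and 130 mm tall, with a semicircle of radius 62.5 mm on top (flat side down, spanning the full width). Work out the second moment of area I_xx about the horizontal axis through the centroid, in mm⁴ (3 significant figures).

Split into non-overlapping primitives; take the origin at the lower-left of the bounding box.
Rectangular body: 125 × 130, A = 16 250 mm², y = 65 mm, Ī = 22 885 417 mm⁴.
Semicircular cap: semicircle r = 62.5, A = 6135.9 mm², y = 156.53 mm, Ī = 1 674 758 mm⁴.
Centroid: ȳ = ΣA·y / ΣA = 90.087 mm.
Transfer each piece to the horizontal axis through the centroid using Ī + A·d² with d = y − 90.087:
  rectangular body: d = -25.087 mm → contributes +33 112 469 mm⁴
  semicircular cap: d = 66.439 mm → contributes +28 759 451 mm⁴
Total I = 61 871 920 mm⁴.

I_xx ≈ 6.19 × 10⁷ mm⁴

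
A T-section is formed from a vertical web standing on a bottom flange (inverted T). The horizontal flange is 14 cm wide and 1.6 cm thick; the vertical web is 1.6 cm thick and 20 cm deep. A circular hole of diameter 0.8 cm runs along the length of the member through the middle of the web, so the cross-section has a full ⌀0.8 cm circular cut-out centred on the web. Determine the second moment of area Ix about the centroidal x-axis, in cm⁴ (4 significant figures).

Ix ≈ 2598 cm⁴

Break the section into simple shapes (no overlaps), measuring from the bottom-left corner of the bounding box.
Flange: 14 × 1.6, A = 22.4 cm², y = 0.8 cm, Ī = 4.77867 cm⁴.
Web: 1.6 × 20, A = 32 cm², y = 11.6 cm, Ī = 1066.67 cm⁴.
Hole (subtracted): ⌀0.8, A = 0.502655 cm², y = 11.6 cm, Ī = 0.0201062 cm⁴.
Centroid: ȳ = ΣA·y / ΣA = 7.11147 cm.
Transfer each piece to the centroidal x-axis using Ī + A·d² with d = y − 7.11147:
  flange: d = -6.31147 cm → contributes +897.074 cm⁴
  web: d = 4.48853 cm → contributes +1711.37 cm⁴
  hole: d = 4.48853 cm → contributes −10.1471 cm⁴
Total I = 2598.3 cm⁴.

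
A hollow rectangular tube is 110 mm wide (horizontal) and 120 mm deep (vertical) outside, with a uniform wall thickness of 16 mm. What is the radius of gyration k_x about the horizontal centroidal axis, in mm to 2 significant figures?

Treat the section as a set of non-overlapping primitives; coordinates are from the bounding-box lower-left.
Outer rectangle: 110 × 120, A = 13 200 mm², y = 60 mm, Ī = 15 840 000 mm⁴.
Inner void (subtracted): 78 × 88, A = 6 864 mm², y = 60 mm, Ī = 4 429 568 mm⁴.
By symmetry the centroid is at mid-height, ȳ = 60 mm.
All pieces are centred on the horizontal centroidal axis, so I = ΣĪ (holes subtracted) = 11 410 432 mm⁴.
Radius of gyration: k = √(I/A) = √(11 410 432 / 6 336) = 42.44 mm.

k_x ≈ 42 mm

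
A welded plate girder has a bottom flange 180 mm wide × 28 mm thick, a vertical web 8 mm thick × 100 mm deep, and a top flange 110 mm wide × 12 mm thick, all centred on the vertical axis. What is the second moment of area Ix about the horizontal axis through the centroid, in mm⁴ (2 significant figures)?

Ix ≈ 1.7 × 10⁷ mm⁴

Decompose the section into non-overlapping parts with the origin at the bottom-left of its bounding rectangle.
Bottom plate: 180 × 28, A = 5 040 mm², y = 14 mm, Ī = 329 280 mm⁴.
Web plate: 8 × 100, A = 800 mm², y = 78 mm, Ī = 666 667 mm⁴.
Top plate: 110 × 12, A = 1 320 mm², y = 134 mm, Ī = 15 840 mm⁴.
Centroid: ȳ = ΣA·y / ΣA = 43.27 mm.
Transfer each piece to the horizontal axis through the centroid using Ī + A·d² with d = y − 43.27:
  bottom plate: d = -29.27 mm → contributes +4 648 318 mm⁴
  web plate: d = 34.73 mm → contributes +1 631 397 mm⁴
  top plate: d = 90.73 mm → contributes +10 881 095 mm⁴
Total I = 17 160 810 mm⁴.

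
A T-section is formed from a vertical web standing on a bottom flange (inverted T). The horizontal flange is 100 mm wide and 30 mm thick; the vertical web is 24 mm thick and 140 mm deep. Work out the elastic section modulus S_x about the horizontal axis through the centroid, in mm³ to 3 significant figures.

S_x ≈ 1.56 × 10⁵ mm³

Treat the section as a set of non-overlapping primitives; coordinates are from the bounding-box lower-left.
Flange: 100 × 30, A = 3 000 mm², y = 15 mm, Ī = 225 000 mm⁴.
Web: 24 × 140, A = 3 360 mm², y = 100 mm, Ī = 5 488 000 mm⁴.
Centroid: ȳ = ΣA·y / ΣA = 59.906 mm.
Transfer each piece to the horizontal axis through the centroid using Ī + A·d² with d = y − 59.906:
  flange: d = -44.906 mm → contributes +6 274 555 mm⁴
  web: d = 40.094 mm → contributes +10 889 388 mm⁴
Total I = 17 163 943 mm⁴.
Extreme fibre distance c = 110.09 mm; S = I/c = 155 902 mm³.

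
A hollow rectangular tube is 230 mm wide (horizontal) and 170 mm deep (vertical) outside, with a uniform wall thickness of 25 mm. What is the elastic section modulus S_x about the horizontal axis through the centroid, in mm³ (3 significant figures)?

Break the section into simple shapes (no overlaps), measuring from the bottom-left corner of the bounding box.
Outer rectangle: 230 × 170, A = 39 100 mm², y = 85 mm, Ī = 94 165 833 mm⁴.
Inner void (subtracted): 180 × 120, A = 21 600 mm², y = 85 mm, Ī = 25 920 000 mm⁴.
By symmetry the centroid is at mid-height, ȳ = 85 mm.
All pieces are centred on the horizontal axis through the centroid, so I = ΣĪ (holes subtracted) = 68 245 833 mm⁴.
Extreme fibre distance c = 85 mm; S = I/c = 802 892 mm³.

S_x ≈ 8.03 × 10⁵ mm³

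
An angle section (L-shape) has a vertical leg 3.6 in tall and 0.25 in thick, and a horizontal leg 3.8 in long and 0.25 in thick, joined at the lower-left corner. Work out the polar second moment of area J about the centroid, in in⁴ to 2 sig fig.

J ≈ 4.8 in⁴

Split into non-overlapping primitives; take the origin at the lower-left of the bounding box.
Vertical leg: 0.25 × 3.6, A = 0.9 in², y = 1.8 in, Ī = 0.972 in⁴.
Horizontal leg (remainder): 3.55 × 0.25, A = 0.8875 in², y = 0.125 in, Ī = 0.004622 in⁴.
Centroid: ȳ = ΣA·y / ΣA = 0.9684 in.
Transfer each piece to the centroidal x-axis using Ī + A·d² with d = y − 0.9684:
  vertical leg: d = 0.8316 in → contributes +1.594 in⁴
  horizontal leg (remainder): d = -0.8434 in → contributes +0.6359 in⁴
Total I = 2.23 in⁴.
For the y-axis: x̄ = 1.068 in.
Repeating about the centroidal y-axis gives I_y = 2.55 in⁴.
Polar second moment: J = I_x + I_y = 4.78 in⁴.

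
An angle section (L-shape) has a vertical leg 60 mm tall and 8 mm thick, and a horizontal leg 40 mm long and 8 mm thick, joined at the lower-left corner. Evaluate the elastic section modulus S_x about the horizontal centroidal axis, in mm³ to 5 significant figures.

Treat the section as a set of non-overlapping primitives; coordinates are from the bounding-box lower-left.
Vertical leg: 8 × 60, A = 480 mm², y = 30 mm, Ī = 144 000 mm⁴.
Horizontal leg (remainder): 32 × 8, A = 256 mm², y = 4 mm, Ī = 1365.333 mm⁴.
Centroid: ȳ = ΣA·y / ΣA = 20.95652 mm.
Transfer each piece to the horizontal centroidal axis using Ī + A·d² with d = y − 20.95652:
  vertical leg: d = 9.043478 mm → contributes +183256.6 mm⁴
  horizontal leg (remainder): d = -16.95652 mm → contributes +74971.38 mm⁴
Total I = 258227.9 mm⁴.
Extreme fibre distance c = 39.04348 mm; S = I/c = 6613.856 mm³.

S_x ≈ 6613.9 mm³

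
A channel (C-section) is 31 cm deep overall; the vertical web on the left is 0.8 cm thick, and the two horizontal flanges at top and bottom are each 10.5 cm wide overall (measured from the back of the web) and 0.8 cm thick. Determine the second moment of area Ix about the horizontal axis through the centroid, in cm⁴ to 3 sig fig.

Split into non-overlapping primitives; take the origin at the lower-left of the bounding box.
Web: 0.8 × 31, A = 24.8 cm², y = 15.5 cm, Ī = 1986.1 cm⁴.
Top flange (beyond web): 9.7 × 0.8, A = 7.76 cm², y = 30.6 cm, Ī = 0.41387 cm⁴.
Bottom flange (beyond web): 9.7 × 0.8, A = 7.76 cm², y = 0.4 cm, Ī = 0.41387 cm⁴.
By symmetry the centroid is at mid-height, ȳ = 15.5 cm.
Transfer each piece to the horizontal axis through the centroid using Ī + A·d² with d = y − 15.5:
  web: d = 0 cm → contributes +1986.1 cm⁴
  top flange (beyond web): d = 15.1 cm → contributes +1769.8 cm⁴
  bottom flange (beyond web): d = -15.1 cm → contributes +1769.8 cm⁴
Total I = 5525.6 cm⁴.

Ix ≈ 5530 cm⁴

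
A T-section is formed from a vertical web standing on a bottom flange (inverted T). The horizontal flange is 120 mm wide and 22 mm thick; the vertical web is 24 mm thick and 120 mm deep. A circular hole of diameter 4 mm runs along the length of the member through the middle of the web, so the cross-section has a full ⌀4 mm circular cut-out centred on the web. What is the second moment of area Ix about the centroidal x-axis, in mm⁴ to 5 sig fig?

Ix ≈ 1.0491 × 10⁷ mm⁴

Treat the section as a set of non-overlapping primitives; coordinates are from the bounding-box lower-left.
Flange: 120 × 22, A = 2 640 mm², y = 11 mm, Ī = 106 480 mm⁴.
Web: 24 × 120, A = 2 880 mm², y = 82 mm, Ī = 3 456 000 mm⁴.
Hole (subtracted): ⌀4, A = 12.56637 mm², y = 82 mm, Ī = 12.56637 mm⁴.
Centroid: ȳ = ΣA·y / ΣA = 47.966 mm.
Transfer each piece to the centroidal x-axis using Ī + A·d² with d = y − 47.966:
  flange: d = -36.966 mm → contributes +3 714 001 mm⁴
  web: d = 34.034 mm → contributes +6 791 942 mm⁴
  hole: d = 34.034 mm → contributes −14568.36 mm⁴
Total I = 10 491 374 mm⁴.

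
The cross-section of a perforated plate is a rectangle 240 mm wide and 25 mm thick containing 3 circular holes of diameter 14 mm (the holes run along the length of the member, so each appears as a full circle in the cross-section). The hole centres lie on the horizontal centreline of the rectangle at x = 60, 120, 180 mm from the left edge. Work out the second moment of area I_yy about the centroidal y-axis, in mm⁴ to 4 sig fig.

Split into non-overlapping primitives; take the origin at the lower-left of the bounding box.
Plate: 240 × 25, A = 6 000 mm², x = 120 mm, Ī = 28 800 000 mm⁴.
Hole 1 (subtracted): ⌀14, A = 153.938 mm², x = 60 mm, Ī = 1885.74 mm⁴.
Hole 2 (subtracted): ⌀14, A = 153.938 mm², x = 120 mm, Ī = 1885.74 mm⁴.
Hole 3 (subtracted): ⌀14, A = 153.938 mm², x = 180 mm, Ī = 1885.74 mm⁴.
By symmetry the centroid is at mid-width, x̄ = 120 mm.
Transfer each piece to the centroidal y-axis using Ī + A·d² with d = x − 120:
  plate: d = 0 mm → contributes +28 800 000 mm⁴
  hole 1: d = -60 mm → contributes −556 063 mm⁴
  hole 2: d = 0 mm → contributes −1885.74 mm⁴
  hole 3: d = 60 mm → contributes −556 063 mm⁴
Total I = 27 685 989 mm⁴.

I_yy ≈ 2.769 × 10⁷ mm⁴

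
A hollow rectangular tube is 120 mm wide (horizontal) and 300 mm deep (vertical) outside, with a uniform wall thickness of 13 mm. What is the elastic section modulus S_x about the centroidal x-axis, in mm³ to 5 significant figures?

S_x ≈ 7.2575 × 10⁵ mm³

Break the section into simple shapes (no overlaps), measuring from the bottom-left corner of the bounding box.
Outer rectangle: 120 × 300, A = 36 000 mm², y = 150 mm, Ī = 270 000 000 mm⁴.
Inner void (subtracted): 94 × 274, A = 25 756 mm², y = 150 mm, Ī = 161 138 121 mm⁴.
By symmetry the centroid is at mid-height, ȳ = 150 mm.
All pieces are centred on the centroidal x-axis, so I = ΣĪ (holes subtracted) = 108 861 879 mm⁴.
Extreme fibre distance c = 150 mm; S = I/c = 725745.9 mm³.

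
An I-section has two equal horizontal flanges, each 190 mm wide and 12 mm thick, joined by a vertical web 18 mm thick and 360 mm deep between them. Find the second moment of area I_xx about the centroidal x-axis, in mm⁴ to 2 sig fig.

Break the section into simple shapes (no overlaps), measuring from the bottom-left corner of the bounding box.
Bottom flange: 190 × 12, A = 2 280 mm², y = 6 mm, Ī = 27 360 mm⁴.
Web: 18 × 360, A = 6 480 mm², y = 192 mm, Ī = 69 984 000 mm⁴.
Top flange: 190 × 12, A = 2 280 mm², y = 378 mm, Ī = 27 360 mm⁴.
By symmetry the centroid is at mid-height, ȳ = 192 mm.
Transfer each piece to the centroidal x-axis using Ī + A·d² with d = y − 192:
  bottom flange: d = -186 mm → contributes +78 906 240 mm⁴
  web: d = 0 mm → contributes +69 984 000 mm⁴
  top flange: d = 186 mm → contributes +78 906 240 mm⁴
Total I = 227 796 480 mm⁴.

I_xx ≈ 2.3 × 10⁸ mm⁴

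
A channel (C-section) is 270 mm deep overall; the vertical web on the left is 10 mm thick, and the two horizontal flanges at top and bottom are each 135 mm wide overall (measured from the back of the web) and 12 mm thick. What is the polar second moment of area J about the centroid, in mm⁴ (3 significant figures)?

Treat the section as a set of non-overlapping primitives; coordinates are from the bounding-box lower-left.
Web: 10 × 270, A = 2 700 mm², y = 135 mm, Ī = 16 402 500 mm⁴.
Top flange (beyond web): 125 × 12, A = 1 500 mm², y = 264 mm, Ī = 18 000 mm⁴.
Bottom flange (beyond web): 125 × 12, A = 1 500 mm², y = 6 mm, Ī = 18 000 mm⁴.
By symmetry the centroid is at mid-height, ȳ = 135 mm.
Transfer each piece to the centroidal x-axis using Ī + A·d² with d = y − 135:
  web: d = 0 mm → contributes +16 402 500 mm⁴
  top flange (beyond web): d = 129 mm → contributes +24 979 500 mm⁴
  bottom flange (beyond web): d = -129 mm → contributes +24 979 500 mm⁴
Total I = 66 361 500 mm⁴.
For the y-axis: x̄ = 40.526 mm.
Repeating about the centroidal y-axis gives I_y = 10 403 421 mm⁴.
Polar second moment: J = I_x + I_y = 76 764 921 mm⁴.

J ≈ 7.68 × 10⁷ mm⁴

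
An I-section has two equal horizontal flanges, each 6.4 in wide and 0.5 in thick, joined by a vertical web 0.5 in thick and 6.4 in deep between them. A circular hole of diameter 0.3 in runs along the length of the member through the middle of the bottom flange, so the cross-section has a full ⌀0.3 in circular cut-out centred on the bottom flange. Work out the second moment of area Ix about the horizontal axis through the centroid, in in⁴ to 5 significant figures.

Ix ≈ 86.384 in⁴

Treat the section as a set of non-overlapping primitives; coordinates are from the bounding-box lower-left.
Bottom flange: 6.4 × 0.5, A = 3.2 in², y = 0.25 in, Ī = 0.06666667 in⁴.
Web: 0.5 × 6.4, A = 3.2 in², y = 3.7 in, Ī = 10.92267 in⁴.
Top flange: 6.4 × 0.5, A = 3.2 in², y = 7.15 in, Ī = 0.06666667 in⁴.
Hole (subtracted): ⌀0.3, A = 0.07068583 in², y = 0.25 in, Ī = 0.0003976078 in⁴.
Centroid: ȳ = ΣA·y / ΣA = 3.725591 in.
Transfer each piece to the horizontal axis through the centroid using Ī + A·d² with d = y − 3.725591:
  bottom flange: d = -3.475591 in → contributes +38.72182 in⁴
  web: d = -0.02559115 in → contributes +10.92476 in⁴
  top flange: d = 3.424409 in → contributes +37.59171 in⁴
  hole: d = -3.475591 in → contributes −0.8542637 in⁴
Total I = 86.38402 in⁴.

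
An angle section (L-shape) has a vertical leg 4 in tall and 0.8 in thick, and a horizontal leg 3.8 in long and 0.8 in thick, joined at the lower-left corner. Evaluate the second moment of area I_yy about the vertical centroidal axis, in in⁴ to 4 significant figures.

Treat the section as a set of non-overlapping primitives; coordinates are from the bounding-box lower-left.
Vertical leg: 0.8 × 4, A = 3.2 in², x = 0.4 in, Ī = 0.170667 in⁴.
Horizontal leg (remainder): 3 × 0.8, A = 2.4 in², x = 2.3 in, Ī = 1.8 in⁴.
Centroid: x̄ = ΣA·x / ΣA = 1.21429 in.
Transfer each piece to the vertical centroidal axis using Ī + A·d² with d = x − 1.21429:
  vertical leg: d = -0.814286 in → contributes +2.29246 in⁴
  horizontal leg (remainder): d = 1.08571 in → contributes +4.62906 in⁴
Total I = 6.92152 in⁴.

I_yy ≈ 6.922 in⁴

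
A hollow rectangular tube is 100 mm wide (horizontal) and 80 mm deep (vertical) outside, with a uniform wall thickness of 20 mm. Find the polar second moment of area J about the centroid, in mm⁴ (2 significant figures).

J ≈ 9.9 × 10⁶ mm⁴

Treat the section as a set of non-overlapping primitives; coordinates are from the bounding-box lower-left.
Outer rectangle: 100 × 80, A = 8 000 mm², y = 40 mm, Ī = 4 266 667 mm⁴.
Inner void (subtracted): 60 × 40, A = 2 400 mm², y = 40 mm, Ī = 320 000 mm⁴.
By symmetry the centroid is at mid-height, ȳ = 40 mm.
All pieces are centred on the centroidal x-axis, so I = ΣĪ (holes subtracted) = 3 946 667 mm⁴.
Repeating about the centroidal y-axis gives I_y = 5 946 667 mm⁴.
Polar second moment: J = I_x + I_y = 9 893 333 mm⁴.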